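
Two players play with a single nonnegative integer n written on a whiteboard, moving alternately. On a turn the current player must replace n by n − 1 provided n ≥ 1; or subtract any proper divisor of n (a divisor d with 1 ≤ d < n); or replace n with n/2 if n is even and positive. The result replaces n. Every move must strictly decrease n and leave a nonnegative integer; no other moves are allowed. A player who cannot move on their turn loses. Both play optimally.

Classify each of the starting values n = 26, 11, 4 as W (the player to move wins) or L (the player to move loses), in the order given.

26: W, 11: L, 4: W

Compute win/loss labels from the base case upward. A position with no move is L. Any other position is W if it can reach an L in one move, else L.
n=0: no move → L
n=1: →0(L), so W
n=2: →1(W) only, which is W, so L
n=3: →2(L), so W
n=4: →2(L), so W
n=5: →4(W) only, which is W, so L
n=6: →5(L), so W
n=7: →6(W) only, which is W, so L
n=8: →7(L), so W
n=9: →6(W), 8(W) — all W, so L
n=10: →5(L), so W
n=11: →10(W) only, which is W, so L
n=12: →9(L), so W
n=13: →12(W) only, which is W, so L
n=14: →7(L), so W
n=15: →10(W), 12(W), 14(W) — all W, so L
n=16: →15(L), so W
n=17: →16(W) only, which is W, so L
n=18: →9(L), so W
n=19: →18(W) only, which is W, so L
n=20: →15(L), so W
n=21: →14(W), 18(W), 20(W) — all W, so L
n=22: →11(L), so W
n=23: →22(W) only, which is W, so L
n=24: →21(L), so W
n=25: →20(W), 24(W) — all W, so L
n=26: →13(L), so W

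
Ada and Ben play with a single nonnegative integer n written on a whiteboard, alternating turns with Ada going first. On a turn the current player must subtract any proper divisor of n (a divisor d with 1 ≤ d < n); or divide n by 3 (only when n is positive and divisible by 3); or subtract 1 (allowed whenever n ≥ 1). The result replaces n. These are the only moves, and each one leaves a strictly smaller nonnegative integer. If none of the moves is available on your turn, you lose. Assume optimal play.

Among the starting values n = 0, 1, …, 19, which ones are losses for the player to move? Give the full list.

0, 2, 5, 7, 9, 11, 13, 16, 19

Use the standard recursion: the mover loses at a terminal position; elsewhere, the mover wins exactly when some move hands the opponent an L position.
n=0: no move → L
n=1: W (go to 0, an L position)
n=2: L (sole option 1(W) is W)
n=3: W (go to 2, an L position)
n=4: W (go to 2, an L position)
n=5: L (sole option 4(W) is W)
n=6: W (go to 2, an L position)
n=7: L (sole option 6(W) is W)
n=8: W (go to 7, an L position)
n=9: L (options 3(W), 6(W), 8(W) are all W)
n=10: W (go to 5, an L position)
n=11: L (sole option 10(W) is W)
n=12: W (go to 9, an L position)
n=13: L (sole option 12(W) is W)
n=14: W (go to 7, an L position)
n=15: W (go to 5, an L position)
n=16: L (options 8(W), 12(W), 14(W), 15(W) are all W)
n=17: W (go to 16, an L position)
n=18: W (go to 9, an L position)
n=19: L (sole option 18(W) is W)
Reading off the rows marked L gives the requested list; there are 9 such values of n.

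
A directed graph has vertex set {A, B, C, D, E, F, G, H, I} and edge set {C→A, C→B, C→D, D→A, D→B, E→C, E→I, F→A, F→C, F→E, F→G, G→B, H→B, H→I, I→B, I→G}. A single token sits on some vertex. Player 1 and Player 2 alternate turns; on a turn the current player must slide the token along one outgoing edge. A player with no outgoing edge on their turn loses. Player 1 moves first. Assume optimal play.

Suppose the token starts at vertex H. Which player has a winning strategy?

Build the W/L table. Terminal = L. A non-terminal position is W if it has a move to some L; otherwise it is L.
Every edge goes from a vertex to one that appears earlier in the order A, B, D, G, C, I, E, H, F, so processing vertices in that order labels each vertex after all of its successors.
A: no outgoing edge → L
B: no outgoing edge → L
D: can move to B, which is L ⇒ W
G: can move to B, which is L ⇒ W
C: can move to B, which is L ⇒ W
I: can move to B, which is L ⇒ W
E: moves to I(W), C(W); every one is W ⇒ L
H: can move to B, which is L ⇒ W
F: can move to E, which is L ⇒ W
From H Player 1 can move to B, reaching an L position.

Player 1 wins.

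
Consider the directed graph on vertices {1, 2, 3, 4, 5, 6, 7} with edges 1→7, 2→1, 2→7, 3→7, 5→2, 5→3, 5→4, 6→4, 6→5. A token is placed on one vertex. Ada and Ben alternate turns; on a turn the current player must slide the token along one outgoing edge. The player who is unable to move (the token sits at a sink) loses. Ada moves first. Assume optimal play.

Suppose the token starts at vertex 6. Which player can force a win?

Build the W/L table. Terminal = L. A non-terminal position is W if it has a move to some L; otherwise it is L.
Every edge goes from a vertex to one that appears earlier in the order 4, 7, 1, 3, 2, 5, 6, so processing vertices in that order labels each vertex after all of its successors.
4: no outgoing edge → L
7: no outgoing edge → L
1: →7(L), so W
3: →7(L), so W
2: →7(L), so W
5: →4(L), so W
6: →4(L), so W
From 6 Ada can move to 4, reaching an L position.

Ada wins.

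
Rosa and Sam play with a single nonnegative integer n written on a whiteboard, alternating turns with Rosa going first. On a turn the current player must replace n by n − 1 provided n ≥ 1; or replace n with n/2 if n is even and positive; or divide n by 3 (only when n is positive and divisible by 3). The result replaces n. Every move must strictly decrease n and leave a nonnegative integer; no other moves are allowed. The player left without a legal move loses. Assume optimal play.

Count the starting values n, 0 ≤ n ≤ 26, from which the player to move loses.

11

Build the W/L table. Terminal = L. A non-terminal position is W if it has a move to some L; otherwise it is L.
n=0: no move → L
n=1: W (go to 0, an L position)
n=2: L (sole option 1(W) is W)
n=3: W (go to 2, an L position)
n=4: W (go to 2, an L position)
n=5: L (sole option 4(W) is W)
n=6: W (go to 2, an L position)
n=7: L (sole option 6(W) is W)
n=8: W (go to 7, an L position)
n=9: L (options 3(W), 8(W) are all W)
n=10: W (go to 5, an L position)
n=11: L (sole option 10(W) is W)
n=12: W (go to 11, an L position)
n=13: L (sole option 12(W) is W)
n=14: W (go to 7, an L position)
n=15: W (go to 5, an L position)
n=16: L (options 8(W), 15(W) are all W)
n=17: W (go to 16, an L position)
n=18: W (go to 9, an L position)
n=19: L (sole option 18(W) is W)
n=20: W (go to 19, an L position)
n=21: W (go to 7, an L position)
n=22: W (go to 11, an L position)
n=23: L (sole option 22(W) is W)
n=24: W (go to 23, an L position)
n=25: L (sole option 24(W) is W)
n=26: W (go to 13, an L position)
L entries with 0 ≤ n ≤ 26: n = 0, 2, 5, 7, 9, 11, 13, 16, 19, 23, 25; that makes 11.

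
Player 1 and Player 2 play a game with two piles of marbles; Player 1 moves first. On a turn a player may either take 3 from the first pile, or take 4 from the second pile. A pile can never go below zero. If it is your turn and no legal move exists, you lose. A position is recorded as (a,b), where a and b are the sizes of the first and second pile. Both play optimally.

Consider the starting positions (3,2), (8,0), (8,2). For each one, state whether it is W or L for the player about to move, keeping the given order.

(3,2): W, (8,0): L, (8,2): L

Compute win/loss labels from the base case upward. A position with no move is L. Any other position is W if it can reach an L in one move, else L.
No move ever increases a pile, so every position that can arise here has a ≤ 8 and b ≤ 2; it is enough to label the cells with 0 ≤ a ≤ 8 and 0 ≤ b ≤ 2.
Every move lowers a or b (never raises either), so fill the grid row by row in increasing a, and left to right within a row: each cell's successors are then already labelled.
      b=0  b=1  b=2
a=0:    L    L    L
a=1:    L    L    L
a=2:    L    L    L
a=3:    W    W    W
a=4:    W    W    W
a=5:    W    W    W
a=6:    L    L    L
a=7:    L    L    L
a=8:    L    L    L
Cells with no legal move (terminal, hence L): (0,0), (0,1), (0,2), (1,0), (1,1), (1,2), (2,0), (2,1), (2,2).
The remaining L cells, each justified by listing all of its moves:
(6,0): the only move is to (3,0)(W), a W ⇒ L
(6,1): the only move is to (3,1)(W), a W ⇒ L
(6,2): the only move is to (3,2)(W), a W ⇒ L
(7,0): the only move is to (4,0)(W), a W ⇒ L
(7,1): the only move is to (4,1)(W), a W ⇒ L
(7,2): the only move is to (4,2)(W), a W ⇒ L
(8,0): the only move is to (5,0)(W), a W ⇒ L
(8,1): the only move is to (5,1)(W), a W ⇒ L
(8,2): the only move is to (5,2)(W), a W ⇒ L
Every other cell has at least one move into one of the L cells above, so it is W.
(3,2): the move to (0,2) reaches an L cell, so W
(8,0): one of the L cells justified above, so L
(8,2): one of the L cells justified above, so L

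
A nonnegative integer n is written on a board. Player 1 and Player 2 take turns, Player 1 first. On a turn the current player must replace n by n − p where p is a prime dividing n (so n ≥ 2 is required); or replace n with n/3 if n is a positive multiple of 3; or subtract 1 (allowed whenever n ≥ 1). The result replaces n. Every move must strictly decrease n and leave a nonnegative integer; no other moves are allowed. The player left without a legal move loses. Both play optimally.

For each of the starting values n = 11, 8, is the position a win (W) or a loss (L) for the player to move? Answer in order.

Build the W/L table. Terminal = L. A non-terminal position is W if it has a move to some L; otherwise it is L.
n=0: no move → L
n=1: →0(L), so W
n=2: →0(L), so W
n=3: →0(L), so W
n=4: →2(W), 3(W) — all W, so L
n=5: →0(L), so W
n=6: →4(L), so W
n=7: →0(L), so W
n=8: →6(W), 7(W) — all W, so L
n=9: →8(L), so W
n=10: →8(L), so W
n=11: →0(L), so W

11: W, 8: L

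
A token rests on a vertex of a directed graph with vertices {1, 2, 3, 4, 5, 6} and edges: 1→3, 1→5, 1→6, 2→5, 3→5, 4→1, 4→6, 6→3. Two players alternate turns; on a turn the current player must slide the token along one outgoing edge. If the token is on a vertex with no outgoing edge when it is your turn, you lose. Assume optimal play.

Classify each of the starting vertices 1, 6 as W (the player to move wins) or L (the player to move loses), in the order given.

Label each position W (a win for the player to move) or L (a loss). A position with no legal move is L; any other position is W exactly when some move reaches an L, and L when every move reaches a W.
Every edge goes from a vertex to one that appears earlier in the order 5, 3, 6, 2, 1, 4, so processing vertices in that order labels each vertex after all of its successors.
5: no outgoing edge → L
3: →5(L), so W
6: →3(W) only, which is W, so L
2: →5(L), so W
1: →6(L), so W
4: →6(L), so W

1: W, 6: L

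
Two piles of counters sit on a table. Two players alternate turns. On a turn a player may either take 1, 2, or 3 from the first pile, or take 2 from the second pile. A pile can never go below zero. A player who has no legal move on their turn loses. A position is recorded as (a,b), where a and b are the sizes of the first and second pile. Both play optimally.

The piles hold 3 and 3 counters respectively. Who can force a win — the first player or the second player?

The first player wins.

Work bottom-up. With no move the player to move loses. Otherwise the position is W if at least one move leads to an L position for the opponent, and L if every move leads to a W.
No move ever increases a pile, so every position that can arise here has a ≤ 3 and b ≤ 3; it is enough to label the cells with 0 ≤ a ≤ 3 and 0 ≤ b ≤ 3.
Every move lowers a or b (never raises either), so fill the grid row by row in increasing a, and left to right within a row: each cell's successors are then already labelled.
      b=0  b=1  b=2  b=3
a=0:    L    L    W    W
a=1:    W    W    L    L
a=2:    W    W    W    W
a=3:    W    W    W    W
Cells with no legal move (terminal, hence L): (0,0), (0,1).
The remaining L cells, each justified by listing all of its moves:
(1,2): →(0,2)(W), (1,0)(W) — all W, so L
(1,3): →(0,3)(W), (1,1)(W) — all W, so L
Every other cell has at least one move into one of the L cells above, so it is W.
The starting position (3,3) is W: the player to move should move to (1,3), handing over an L position.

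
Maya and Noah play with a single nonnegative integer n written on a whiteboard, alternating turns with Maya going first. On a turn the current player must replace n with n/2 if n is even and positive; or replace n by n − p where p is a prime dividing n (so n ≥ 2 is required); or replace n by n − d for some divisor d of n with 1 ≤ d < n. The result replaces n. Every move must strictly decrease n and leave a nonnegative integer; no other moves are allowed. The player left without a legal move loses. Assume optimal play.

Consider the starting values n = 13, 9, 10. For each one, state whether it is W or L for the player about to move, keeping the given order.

13: W, 9: L, 10: W

Use the standard recursion: the mover loses at a terminal position; elsewhere, the mover wins exactly when some move hands the opponent an L position.
n=0: no move → L
n=1: no move → L
n=2: can move to 0, which is L ⇒ W
n=3: can move to 0, which is L ⇒ W
n=4: moves to 2(W), 3(W); every one is W ⇒ L
n=5: can move to 0, which is L ⇒ W
n=6: can move to 4, which is L ⇒ W
n=7: can move to 0, which is L ⇒ W
n=8: can move to 4, which is L ⇒ W
n=9: moves to 6(W), 8(W); every one is W ⇒ L
n=10: can move to 9, which is L ⇒ W
n=11: can move to 0, which is L ⇒ W
n=12: can move to 9, which is L ⇒ W
n=13: can move to 0, which is L ⇒ W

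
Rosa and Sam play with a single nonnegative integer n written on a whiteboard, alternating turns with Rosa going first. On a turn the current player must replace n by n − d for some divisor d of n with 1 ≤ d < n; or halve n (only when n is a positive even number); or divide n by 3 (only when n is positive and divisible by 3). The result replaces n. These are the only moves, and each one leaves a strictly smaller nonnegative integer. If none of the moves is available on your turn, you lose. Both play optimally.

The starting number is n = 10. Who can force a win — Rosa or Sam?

Rosa wins.

Classify positions by backward induction: terminal positions (no move available) are L. From any other position, the mover wins iff some move reaches an L.
n=0: no move → L
n=1: no move → L
n=2: reaches L-position 1 → W
n=3: reaches L-position 1 → W
n=4: only reaches 2(W), 3(W), all W → L
n=5: reaches L-position 4 → W
n=6: reaches L-position 4 → W
n=7: only reaches 6(W), which is W → L
n=8: reaches L-position 4 → W
n=9: only reaches 3(W), 6(W), 8(W), all W → L
n=10: reaches L-position 9 → W
From 10 Rosa can move to 9, reaching an L position.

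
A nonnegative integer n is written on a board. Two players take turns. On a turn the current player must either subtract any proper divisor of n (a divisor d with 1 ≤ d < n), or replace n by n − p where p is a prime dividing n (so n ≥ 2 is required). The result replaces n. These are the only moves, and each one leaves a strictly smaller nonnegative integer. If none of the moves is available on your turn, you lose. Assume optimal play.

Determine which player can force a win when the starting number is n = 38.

The second player wins.

Work bottom-up. With no move the player to move loses. Otherwise the position is W if at least one move leads to an L position for the opponent, and L if every move leads to a W.
n=0: no move → L
n=1: no move → L
n=2: reaches L-position 0 → W
n=3: reaches L-position 0 → W
n=4: only reaches 2(W), 3(W), all W → L
n=5: reaches L-position 0 → W
n=6: reaches L-position 4 → W
n=7: reaches L-position 0 → W
n=8: reaches L-position 4 → W
n=9: only reaches 6(W), 8(W), all W → L
n=10: reaches L-position 9 → W
n=11: reaches L-position 0 → W
n=12: reaches L-position 9 → W
n=13: reaches L-position 0 → W
n=14: only reaches 7(W), 12(W), 13(W), all W → L
n=15: reaches L-position 14 → W
n=16: reaches L-position 14 → W
n=17: reaches L-position 0 → W
n=18: reaches L-position 9 → W
n=19: reaches L-position 0 → W
n=20: only reaches 10(W), 15(W), 16(W), 18(W), 19(W), all W → L
n=21: reaches L-position 14 → W
n=22: reaches L-position 20 → W
n=23: reaches L-position 0 → W
n=24: reaches L-position 20 → W
n=25: reaches L-position 20 → W
n=26: only reaches 13(W), 24(W), 25(W), all W → L
n=27: reaches L-position 26 → W
n=28: reaches L-position 14 → W
n=29: reaches L-position 0 → W
n=30: reaches L-position 20 → W
n=31: reaches L-position 0 → W
n=32: only reaches 16(W), 24(W), 28(W), 30(W), 31(W), all W → L
n=33: reaches L-position 32 → W
n=34: reaches L-position 32 → W
n=35: only reaches 28(W), 30(W), 34(W), all W → L
n=36: reaches L-position 32 → W
n=37: reaches L-position 0 → W
n=38: only reaches 19(W), 36(W), 37(W), all W → L
Every move from 38 reaches a W position, so the mover loses.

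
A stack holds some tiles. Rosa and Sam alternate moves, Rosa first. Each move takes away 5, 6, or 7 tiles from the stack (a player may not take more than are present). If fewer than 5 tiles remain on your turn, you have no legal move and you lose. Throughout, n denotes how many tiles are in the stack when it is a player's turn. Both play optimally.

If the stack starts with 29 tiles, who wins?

Work bottom-up. With no move the player to move loses. Otherwise the position is W if at least one move leads to an L position for the opponent, and L if every move leads to a W.
n=0: no move → L
n=1: no move → L
n=2: no move → L
n=3: no move → L
n=4: no move → L
n=5: can move to 0, which is L ⇒ W
n=6: can move to 1, which is L ⇒ W
n=7: can move to 2, which is L ⇒ W
n=8: can move to 3, which is L ⇒ W
n=9: can move to 4, which is L ⇒ W
n=10: can move to 4, which is L ⇒ W
n=11: can move to 4, which is L ⇒ W
n=12: moves to 7(W), 6(W), 5(W); every one is W ⇒ L
n=13: moves to 8(W), 7(W), 6(W); every one is W ⇒ L
n=14: moves to 9(W), 8(W), 7(W); every one is W ⇒ L
n=15: moves to 10(W), 9(W), 8(W); every one is W ⇒ L
n=16: moves to 11(W), 10(W), 9(W); every one is W ⇒ L
n=17: can move to 12, which is L ⇒ W
n=18: can move to 13, which is L ⇒ W
n=19: can move to 14, which is L ⇒ W
n=20: can move to 15, which is L ⇒ W
n=21: can move to 16, which is L ⇒ W
n=22: can move to 16, which is L ⇒ W
n=23: can move to 16, which is L ⇒ W
n=24: moves to 19(W), 18(W), 17(W); every one is W ⇒ L
n=25: moves to 20(W), 19(W), 18(W); every one is W ⇒ L
n=26: moves to 21(W), 20(W), 19(W); every one is W ⇒ L
n=27: moves to 22(W), 21(W), 20(W); every one is W ⇒ L
n=28: moves to 23(W), 22(W), 21(W); every one is W ⇒ L
n=29: can move to 24, which is L ⇒ W
The starting position 29 is W: Rosa should remove 5, leaving 24, handing over an L position.

Rosa wins.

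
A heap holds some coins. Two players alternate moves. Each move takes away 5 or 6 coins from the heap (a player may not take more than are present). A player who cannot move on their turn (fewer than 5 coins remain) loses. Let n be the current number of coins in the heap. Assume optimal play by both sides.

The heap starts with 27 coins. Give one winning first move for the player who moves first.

Remove 5, leaving 22.

Use the standard recursion: the mover loses at a terminal position; elsewhere, the mover wins exactly when some move hands the opponent an L position.
n=0: no move → L
n=1: no move → L
n=2: no move → L
n=3: no move → L
n=4: no move → L
n=5: →0(L), so W
n=6: →1(L), so W
n=7: →2(L), so W
n=8: →3(L), so W
n=9: →4(L), so W
n=10: →4(L), so W
n=11: →6(W), 5(W) — all W, so L
n=12: →7(W), 6(W) — all W, so L
n=13: →8(W), 7(W) — all W, so L
n=14: →9(W), 8(W) — all W, so L
n=15: →10(W), 9(W) — all W, so L
n=16: →11(L), so W
n=17: →12(L), so W
n=18: →13(L), so W
n=19: →14(L), so W
n=20: →15(L), so W
n=21: →15(L), so W
n=22: →17(W), 16(W) — all W, so L
n=23: →18(W), 17(W) — all W, so L
n=24: →19(W), 18(W) — all W, so L
n=25: →20(W), 19(W) — all W, so L
n=26: →21(W), 20(W) — all W, so L
n=27: →22(L), so W
From 27, the L positions reachable in one move are: 22.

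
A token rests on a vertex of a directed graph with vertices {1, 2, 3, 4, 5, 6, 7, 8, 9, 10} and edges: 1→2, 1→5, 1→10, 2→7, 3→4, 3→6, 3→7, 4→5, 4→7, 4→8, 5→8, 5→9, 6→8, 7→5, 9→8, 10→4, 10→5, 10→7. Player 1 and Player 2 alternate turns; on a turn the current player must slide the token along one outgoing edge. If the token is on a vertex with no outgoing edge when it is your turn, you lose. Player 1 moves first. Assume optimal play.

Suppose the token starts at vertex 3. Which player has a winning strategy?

Compute win/loss labels from the base case upward. A position with no move is L. Any other position is W if it can reach an L in one move, else L.
Every edge goes from a vertex to one that appears earlier in the order 8, 9, 5, 7, 4, 2, 10, 1, 6, 3, so processing vertices in that order labels each vertex after all of its successors.
8: no outgoing edge → L
9: reaches L-position 8 → W
5: reaches L-position 8 → W
7: only reaches 5(W), which is W → L
4: reaches L-position 7 → W
2: reaches L-position 7 → W
10: reaches L-position 7 → W
1: only reaches 10(W), 2(W), 5(W), all W → L
6: reaches L-position 8 → W
3: reaches L-position 7 → W
From 3 Player 1 can move to 7, reaching an L position.

Player 1 wins.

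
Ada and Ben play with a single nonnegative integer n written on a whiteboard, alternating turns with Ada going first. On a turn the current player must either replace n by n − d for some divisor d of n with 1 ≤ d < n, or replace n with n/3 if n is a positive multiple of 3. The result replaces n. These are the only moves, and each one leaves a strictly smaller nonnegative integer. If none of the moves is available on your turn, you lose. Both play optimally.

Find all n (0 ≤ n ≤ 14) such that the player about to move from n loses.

Work bottom-up. With no move the player to move loses. Otherwise the position is W if at least one move leads to an L position for the opponent, and L if every move leads to a W.
n=0: no move → L
n=1: no move → L
n=2: reaches L-position 1 → W
n=3: reaches L-position 1 → W
n=4: only reaches 2(W), 3(W), all W → L
n=5: reaches L-position 4 → W
n=6: reaches L-position 4 → W
n=7: only reaches 6(W), which is W → L
n=8: reaches L-position 4 → W
n=9: only reaches 3(W), 6(W), 8(W), all W → L
n=10: reaches L-position 9 → W
n=11: only reaches 10(W), which is W → L
n=12: reaches L-position 4 → W
n=13: only reaches 12(W), which is W → L
n=14: reaches L-position 7 → W
The losing starting values of n are exactly the entries labelled L in this table (7 of them).

0, 1, 4, 7, 9, 11, 13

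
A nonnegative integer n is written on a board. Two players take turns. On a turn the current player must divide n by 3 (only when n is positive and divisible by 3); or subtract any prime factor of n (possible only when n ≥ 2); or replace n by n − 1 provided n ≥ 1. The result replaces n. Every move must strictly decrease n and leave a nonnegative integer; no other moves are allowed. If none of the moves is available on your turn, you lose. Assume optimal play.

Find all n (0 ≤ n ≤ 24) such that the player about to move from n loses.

Work bottom-up. With no move the player to move loses. Otherwise the position is W if at least one move leads to an L position for the opponent, and L if every move leads to a W.
n=0: no move → L
n=1: can move to 0, which is L ⇒ W
n=2: can move to 0, which is L ⇒ W
n=3: can move to 0, which is L ⇒ W
n=4: moves to 2(W), 3(W); every one is W ⇒ L
n=5: can move to 0, which is L ⇒ W
n=6: can move to 4, which is L ⇒ W
n=7: can move to 0, which is L ⇒ W
n=8: moves to 6(W), 7(W); every one is W ⇒ L
n=9: can move to 8, which is L ⇒ W
n=10: can move to 8, which is L ⇒ W
n=11: can move to 0, which is L ⇒ W
n=12: can move to 4, which is L ⇒ W
n=13: can move to 0, which is L ⇒ W
n=14: moves to 7(W), 12(W), 13(W); every one is W ⇒ L
n=15: can move to 14, which is L ⇒ W
n=16: can move to 14, which is L ⇒ W
n=17: can move to 0, which is L ⇒ W
n=18: moves to 6(W), 15(W), 16(W), 17(W); every one is W ⇒ L
n=19: can move to 0, which is L ⇒ W
n=20: can move to 18, which is L ⇒ W
n=21: can move to 14, which is L ⇒ W
n=22: moves to 11(W), 20(W), 21(W); every one is W ⇒ L
n=23: can move to 0, which is L ⇒ W
n=24: can move to 8, which is L ⇒ W
The losing starting values of n are exactly the entries labelled L in this table (6 of them).

0, 4, 8, 14, 18, 22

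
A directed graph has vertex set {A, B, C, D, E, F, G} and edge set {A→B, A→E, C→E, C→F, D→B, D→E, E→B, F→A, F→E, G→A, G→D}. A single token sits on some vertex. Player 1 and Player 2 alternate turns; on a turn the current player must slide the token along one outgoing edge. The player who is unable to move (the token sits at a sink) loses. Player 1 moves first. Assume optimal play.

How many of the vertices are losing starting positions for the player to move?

Build the W/L table. Terminal = L. A non-terminal position is W if it has a move to some L; otherwise it is L.
Every edge goes from a vertex to one that appears earlier in the order B, E, A, D, F, G, C, so processing vertices in that order labels each vertex after all of its successors.
B: no outgoing edge → L
E: →B(L), so W
A: →B(L), so W
D: →B(L), so W
F: →A(W), E(W) — all W, so L
G: →D(W), A(W) — all W, so L
C: →F(L), so W
The L vertices are B, F, G; that is 3 in all.

3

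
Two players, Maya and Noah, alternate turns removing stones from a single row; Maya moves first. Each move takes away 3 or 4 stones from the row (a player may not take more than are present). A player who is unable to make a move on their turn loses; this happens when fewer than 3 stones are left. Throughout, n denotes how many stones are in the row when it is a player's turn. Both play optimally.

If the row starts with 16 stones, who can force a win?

Noah wins.

Compute win/loss labels from the base case upward. A position with no move is L. Any other position is W if it can reach an L in one move, else L.
n=0: no move → L
n=1: no move → L
n=2: no move → L
n=3: →0(L), so W
n=4: →1(L), so W
n=5: →2(L), so W
n=6: →2(L), so W
n=7: →4(W), 3(W) — all W, so L
n=8: →5(W), 4(W) — all W, so L
n=9: →6(W), 5(W) — all W, so L
n=10: →7(L), so W
n=11: →8(L), so W
n=12: →9(L), so W
n=13: →9(L), so W
n=14: →11(W), 10(W) — all W, so L
n=15: →12(W), 11(W) — all W, so L
n=16: →13(W), 12(W) — all W, so L
Every move from 16 reaches a W position, so the mover loses.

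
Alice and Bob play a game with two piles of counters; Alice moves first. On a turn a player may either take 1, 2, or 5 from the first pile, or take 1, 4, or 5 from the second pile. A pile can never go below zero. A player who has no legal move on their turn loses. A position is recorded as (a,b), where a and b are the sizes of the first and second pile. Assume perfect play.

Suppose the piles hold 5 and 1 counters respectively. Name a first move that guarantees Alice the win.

Move to (4,1).

Compute win/loss labels from the base case upward. A position with no move is L. Any other position is W if it can reach an L in one move, else L.
No move ever increases a pile, so every position that can arise here has a ≤ 5 and b ≤ 1; it is enough to label the cells with 0 ≤ a ≤ 5 and 0 ≤ b ≤ 1.
Every move lowers a or b (never raises either), so fill the grid row by row in increasing a, and left to right within a row: each cell's successors are then already labelled.
      b=0  b=1
a=0:    L    W
a=1:    W    L
a=2:    W    W
a=3:    L    W
a=4:    W    L
a=5:    W    W
Cells with no legal move (terminal, hence L): (0,0).
The remaining L cells, each justified by listing all of its moves:
(1,1): moves to (0,1)(W), (1,0)(W); every one is W ⇒ L
(3,0): moves to (2,0)(W), (1,0)(W); every one is W ⇒ L
(4,1): moves to (3,1)(W), (2,1)(W), (4,0)(W); every one is W ⇒ L
Every other cell has at least one move into one of the L cells above, so it is W.
From (5,1), the L positions reachable in one move are: (4,1).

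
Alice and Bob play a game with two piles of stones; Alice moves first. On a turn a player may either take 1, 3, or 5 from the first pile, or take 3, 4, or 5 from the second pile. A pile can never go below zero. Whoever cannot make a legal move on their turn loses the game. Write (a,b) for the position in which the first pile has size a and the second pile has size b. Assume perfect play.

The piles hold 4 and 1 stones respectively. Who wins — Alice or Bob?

Bob wins.

Classify positions by backward induction: terminal positions (no move available) are L. From any other position, the mover wins iff some move reaches an L.
No move ever increases a pile, so every position that can arise here has a ≤ 4 and b ≤ 1; it is enough to label the cells with 0 ≤ a ≤ 4 and 0 ≤ b ≤ 1.
Every move lowers a or b (never raises either), so fill the grid row by row in increasing a, and left to right within a row: each cell's successors are then already labelled.
      b=0  b=1
a=0:    L    L
a=1:    W    W
a=2:    L    L
a=3:    W    W
a=4:    L    L
Cells with no legal move (terminal, hence L): (0,0), (0,1).
The remaining L cells, each justified by listing all of its moves:
(2,0): the only move is to (1,0)(W), a W ⇒ L
(2,1): the only move is to (1,1)(W), a W ⇒ L
(4,0): moves to (3,0)(W), (1,0)(W); every one is W ⇒ L
(4,1): moves to (3,1)(W), (1,1)(W); every one is W ⇒ L
Every other cell has at least one move into one of the L cells above, so it is W.
Every move from (4,1) reaches a W position, so the mover loses.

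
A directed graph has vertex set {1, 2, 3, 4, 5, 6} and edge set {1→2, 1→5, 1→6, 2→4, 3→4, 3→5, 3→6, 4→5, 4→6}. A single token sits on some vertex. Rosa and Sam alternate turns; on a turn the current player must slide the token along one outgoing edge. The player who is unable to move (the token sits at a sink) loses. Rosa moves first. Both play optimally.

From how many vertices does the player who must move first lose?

3

Use the standard recursion: the mover loses at a terminal position; elsewhere, the mover wins exactly when some move hands the opponent an L position.
Every edge goes from a vertex to one that appears earlier in the order 6, 5, 4, 3, 2, 1, so processing vertices in that order labels each vertex after all of its successors.
6: no outgoing edge → L
5: no outgoing edge → L
4: →5(L), so W
3: →5(L), so W
2: →4(W) only, which is W, so L
1: →2(L), so W
The L vertices are 2, 5, 6; that is 3 in all.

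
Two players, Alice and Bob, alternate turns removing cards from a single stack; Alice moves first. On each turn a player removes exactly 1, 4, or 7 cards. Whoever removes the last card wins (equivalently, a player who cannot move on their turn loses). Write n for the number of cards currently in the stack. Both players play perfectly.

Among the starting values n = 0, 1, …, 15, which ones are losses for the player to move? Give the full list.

Label each position W (a win for the player to move) or L (a loss). A position with no legal move is L; any other position is W exactly when some move reaches an L, and L when every move reaches a W.
n=0: no move → L
n=1: can move to 0, which is L ⇒ W
n=2: the only move is to 1(W), a W ⇒ L
n=3: can move to 2, which is L ⇒ W
n=4: can move to 0, which is L ⇒ W
n=5: moves to 4(W), 1(W); every one is W ⇒ L
n=6: can move to 5, which is L ⇒ W
n=7: can move to 0, which is L ⇒ W
n=8: moves to 7(W), 4(W), 1(W); every one is W ⇒ L
n=9: can move to 8, which is L ⇒ W
n=10: moves to 9(W), 6(W), 3(W); every one is W ⇒ L
n=11: can move to 10, which is L ⇒ W
n=12: can move to 8, which is L ⇒ W
n=13: moves to 12(W), 9(W), 6(W); every one is W ⇒ L
n=14: can move to 13, which is L ⇒ W
n=15: can move to 8, which is L ⇒ W
Reading off the rows marked L gives the requested list; there are 6 such values of n.

0, 2, 5, 8, 10, 13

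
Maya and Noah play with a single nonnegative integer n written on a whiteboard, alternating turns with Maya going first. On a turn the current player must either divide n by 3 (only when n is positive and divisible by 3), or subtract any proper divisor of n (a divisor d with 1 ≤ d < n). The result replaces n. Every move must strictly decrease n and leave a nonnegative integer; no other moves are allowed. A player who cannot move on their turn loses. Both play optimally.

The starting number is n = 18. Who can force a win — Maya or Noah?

Build the W/L table. Terminal = L. A non-terminal position is W if it has a move to some L; otherwise it is L.
n=0: no move → L
n=1: no move → L
n=2: W (go to 1, an L position)
n=3: W (go to 1, an L position)
n=4: L (options 2(W), 3(W) are all W)
n=5: W (go to 4, an L position)
n=6: W (go to 4, an L position)
n=7: L (sole option 6(W) is W)
n=8: W (go to 4, an L position)
n=9: L (options 3(W), 6(W), 8(W) are all W)
n=10: W (go to 9, an L position)
n=11: L (sole option 10(W) is W)
n=12: W (go to 4, an L position)
n=13: L (sole option 12(W) is W)
n=14: W (go to 7, an L position)
n=15: L (options 5(W), 10(W), 12(W), 14(W) are all W)
n=16: W (go to 15, an L position)
n=17: L (sole option 16(W) is W)
n=18: W (go to 9, an L position)
The starting position 18 is W: Maya should move to 9, handing over an L position.

Maya wins.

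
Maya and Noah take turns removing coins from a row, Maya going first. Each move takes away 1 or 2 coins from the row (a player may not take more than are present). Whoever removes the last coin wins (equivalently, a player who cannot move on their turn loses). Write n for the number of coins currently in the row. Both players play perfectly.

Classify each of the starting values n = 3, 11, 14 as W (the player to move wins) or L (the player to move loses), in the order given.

3: L, 11: W, 14: W

Build the W/L table. Terminal = L. A non-terminal position is W if it has a move to some L; otherwise it is L.
n=0: no move → L
n=1: can move to 0, which is L ⇒ W
n=2: can move to 0, which is L ⇒ W
n=3: moves to 2(W), 1(W); every one is W ⇒ L
n=4: can move to 3, which is L ⇒ W
n=5: can move to 3, which is L ⇒ W
n=6: moves to 5(W), 4(W); every one is W ⇒ L
n=7: can move to 6, which is L ⇒ W
n=8: can move to 6, which is L ⇒ W
n=9: moves to 8(W), 7(W); every one is W ⇒ L
n=10: can move to 9, which is L ⇒ W
n=11: can move to 9, which is L ⇒ W
n=12: moves to 11(W), 10(W); every one is W ⇒ L
n=13: can move to 12, which is L ⇒ W
n=14: can move to 12, which is L ⇒ W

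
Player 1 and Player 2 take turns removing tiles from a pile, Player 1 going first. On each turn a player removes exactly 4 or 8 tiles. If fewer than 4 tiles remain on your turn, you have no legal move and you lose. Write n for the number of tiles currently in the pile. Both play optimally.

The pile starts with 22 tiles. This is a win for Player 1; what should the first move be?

Label each position W (a win for the player to move) or L (a loss). A position with no legal move is L; any other position is W exactly when some move reaches an L, and L when every move reaches a W.
n=0: no move → L
n=1: no move → L
n=2: no move → L
n=3: no move → L
n=4: can move to 0, which is L ⇒ W
n=5: can move to 1, which is L ⇒ W
n=6: can move to 2, which is L ⇒ W
n=7: can move to 3, which is L ⇒ W
n=8: can move to 0, which is L ⇒ W
n=9: can move to 1, which is L ⇒ W
n=10: can move to 2, which is L ⇒ W
n=11: can move to 3, which is L ⇒ W
n=12: moves to 8(W), 4(W); every one is W ⇒ L
n=13: moves to 9(W), 5(W); every one is W ⇒ L
n=14: moves to 10(W), 6(W); every one is W ⇒ L
n=15: moves to 11(W), 7(W); every one is W ⇒ L
n=16: can move to 12, which is L ⇒ W
n=17: can move to 13, which is L ⇒ W
n=18: can move to 14, which is L ⇒ W
n=19: can move to 15, which is L ⇒ W
n=20: can move to 12, which is L ⇒ W
n=21: can move to 13, which is L ⇒ W
n=22: can move to 14, which is L ⇒ W
From 22, the L positions reachable in one move are: 14.

Remove 8, leaving 14.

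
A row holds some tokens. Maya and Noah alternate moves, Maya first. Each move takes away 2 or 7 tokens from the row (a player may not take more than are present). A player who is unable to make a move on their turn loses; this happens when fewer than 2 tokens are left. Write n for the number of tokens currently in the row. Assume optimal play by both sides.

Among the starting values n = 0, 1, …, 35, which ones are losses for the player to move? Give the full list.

Build the W/L table. Terminal = L. A non-terminal position is W if it has a move to some L; otherwise it is L.
n=0: no move → L
n=1: no move → L
n=2: →0(L), so W
n=3: →1(L), so W
n=4: →2(W) only, which is W, so L
n=5: →3(W) only, which is W, so L
n=6: →4(L), so W
n=7: →5(L), so W
n=8: →1(L), so W
n=9: →7(W), 2(W) — all W, so L
n=10: →8(W), 3(W) — all W, so L
n=11: →9(L), so W
n=12: →10(L), so W
n=13: →11(W), 6(W) — all W, so L
n=14: →12(W), 7(W) — all W, so L
n=15: →13(L), so W
n=16: →14(L), so W
n=17: →10(L), so W
n=18: →16(W), 11(W) — all W, so L
n=19: →17(W), 12(W) — all W, so L
n=20: →18(L), so W
n=21: →19(L), so W
n=22: →20(W), 15(W) — all W, so L
n=23: →21(W), 16(W) — all W, so L
n=24: →22(L), so W
n=25: →23(L), so W
n=26: →19(L), so W
n=27: →25(W), 20(W) — all W, so L
n=28: →26(W), 21(W) — all W, so L
n=29: →27(L), so W
n=30: →28(L), so W
n=31: →29(W), 24(W) — all W, so L
n=32: →30(W), 25(W) — all W, so L
n=33: →31(L), so W
n=34: →32(L), so W
n=35: →28(L), so W
Reading off the rows marked L gives the requested list; there are 16 such values of n.

0, 1, 4, 5, 9, 10, 13, 14, 18, 19, 22, 23, 27, 28, 31, 32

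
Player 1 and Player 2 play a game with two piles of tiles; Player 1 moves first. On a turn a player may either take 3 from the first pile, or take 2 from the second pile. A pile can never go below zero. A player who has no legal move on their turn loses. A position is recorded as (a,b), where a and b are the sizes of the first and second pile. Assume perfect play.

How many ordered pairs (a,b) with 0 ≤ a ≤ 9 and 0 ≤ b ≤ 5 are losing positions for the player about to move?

32

Build the W/L table. Terminal = L. A non-terminal position is W if it has a move to some L; otherwise it is L.
Every move lowers a or b (never raises either), so fill the grid row by row in increasing a, and left to right within a row: each cell's successors are then already labelled.
      b=0  b=1  b=2  b=3  b=4  b=5
a=0:    L    L    W    W    L    L
a=1:    L    L    W    W    L    L
a=2:    L    L    W    W    L    L
a=3:    W    W    L    L    W    W
a=4:    W    W    L    L    W    W
a=5:    W    W    L    L    W    W
a=6:    L    L    W    W    L    L
a=7:    L    L    W    W    L    L
a=8:    L    L    W    W    L    L
a=9:    W    W    L    L    W    W
Cells with no legal move (terminal, hence L): (0,0), (0,1), (1,0), (1,1), (2,0), (2,1).
The remaining L cells, each justified by listing all of its moves:
(0,4): only reaches (0,2)(W), which is W → L
(0,5): only reaches (0,3)(W), which is W → L
(1,4): only reaches (1,2)(W), which is W → L
(1,5): only reaches (1,3)(W), which is W → L
(2,4): only reaches (2,2)(W), which is W → L
(2,5): only reaches (2,3)(W), which is W → L
(3,2): only reaches (0,2)(W), (3,0)(W), all W → L
(3,3): only reaches (0,3)(W), (3,1)(W), all W → L
(4,2): only reaches (1,2)(W), (4,0)(W), all W → L
(4,3): only reaches (1,3)(W), (4,1)(W), all W → L
(5,2): only reaches (2,2)(W), (5,0)(W), all W → L
(5,3): only reaches (2,3)(W), (5,1)(W), all W → L
(6,0): only reaches (3,0)(W), which is W → L
(6,1): only reaches (3,1)(W), which is W → L
(6,4): only reaches (3,4)(W), (6,2)(W), all W → L
(6,5): only reaches (3,5)(W), (6,3)(W), all W → L
(7,0): only reaches (4,0)(W), which is W → L
(7,1): only reaches (4,1)(W), which is W → L
(7,4): only reaches (4,4)(W), (7,2)(W), all W → L
(7,5): only reaches (4,5)(W), (7,3)(W), all W → L
(8,0): only reaches (5,0)(W), which is W → L
(8,1): only reaches (5,1)(W), which is W → L
(8,4): only reaches (5,4)(W), (8,2)(W), all W → L
(8,5): only reaches (5,5)(W), (8,3)(W), all W → L
(9,2): only reaches (6,2)(W), (9,0)(W), all W → L
(9,3): only reaches (6,3)(W), (9,1)(W), all W → L
Every other cell has at least one move into one of the L cells above, so it is W.
L cells per row: a=0: 4, a=1: 4, a=2: 4, a=3: 2, a=4: 2, a=5: 2, a=6: 4, a=7: 4, a=8: 4, a=9: 2; total 32.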